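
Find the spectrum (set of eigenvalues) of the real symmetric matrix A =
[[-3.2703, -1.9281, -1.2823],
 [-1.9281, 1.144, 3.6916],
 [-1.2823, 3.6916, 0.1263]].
sigma(A) ≈ {-4, -3, 5}

A is real symmetric, so its spectrum consists of real eigenvalues. Expanding the characteristic polynomial of the displayed matrix gives
  det(λ I - A) = p(λ) = λ^3 + (2)λ^2 + (-23)λ + (-59.9985).
Solving p(λ) = 0 yields eigenvalues ≈ -4, -3, 5. (A is shown rounded to 4 decimals, so these recover the underlying integer eigenvalues to within that precision.)
Verification: the trace of A = -2 equals the sum of eigenvalues -2, and det(A) ≈ 59.9985 matches the eigenvalue product 60.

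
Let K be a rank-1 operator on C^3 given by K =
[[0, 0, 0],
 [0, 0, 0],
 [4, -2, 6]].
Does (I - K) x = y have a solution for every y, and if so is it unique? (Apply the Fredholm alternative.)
(I - K) is invertible (det(I - K) = -5 ≠ 0), so for every y in C^3 the equation (I - K) x = y has a unique solution.

K has rank 1, so it is an outer product K = u v^T: every row of K is a multiple of one row vector. Reading off the entries, u = (0, 0, 2) and v = (2, -1, 3) (row i of K equals u_i·v^T). A rank-one matrix u v^T satisfies K u = u (v·u) and kills the (2)-dimensional subspace v^⊥, so its characteristic polynomial is lambda^2 (lambda - v·u) with v·u = tr K = 6. Hence the eigenvalues of I - K are 1 (multiplicity 2) and 1 - (6) = -5, so det(I - K) = -5. (Direct check: I - K =
[[1, 0, 0],
 [0, 1, 0],
 [-4, 2, -5]]
has determinant -5.) The finite-dimensional Fredholm alternative says: either (I - K) is invertible, or ker(I - K) ≠ {0} and then range(I - K) = ker((I - K)^*)^⊥, with dim ker(I - K) = dim ker((I - K)^*). Since det(I - K) ≠ 0, 1 is not an eigenvalue of K and ker(I - K) = {0}, so we are in the first case: for every y there is a unique x = (I - K)^(-1) y. Explicitly, by the Sherman–Morrison formula, (I - u v^T)^(-1) = I + u v^T/(1 - v·u), i.e. (I - K)^(-1) = I + K/(-5).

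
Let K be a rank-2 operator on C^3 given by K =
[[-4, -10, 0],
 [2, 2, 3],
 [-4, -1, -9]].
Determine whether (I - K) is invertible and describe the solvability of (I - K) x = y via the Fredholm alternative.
(I - K) is invertible (det(I - K) = 45 ≠ 0), so for every y in C^3 the equation (I - K) x = y has a unique solution.

K has rank 2 and factors as K = U V^T = u1 v1^T + u2 v2^T with u1 = (-2, 0, 1), v1 = (0, 3, -3), u2 = (-2, 1, -2), v2 = (2, 2, 3) (multiplying out reproduces the displayed K). The nonzero eigenvalues of U V^T coincide with those of the 2 x 2 matrix G = V^T U = [[v1·u1, v1·u2], [v2·u1, v2·u2]] = [[-3, 9], [-1, -8]], and by the Sylvester determinant identity det(I_3 - U V^T) = det(I_2 - V^T U) = det([[4, -9], [1, 9]]) = (4)(9) - (-9)(1) = 45. (Direct check: I - K =
[[5, 10, 0],
 [-2, -1, -3],
 [4, 1, 10]]
has determinant 45.) The finite-dimensional Fredholm alternative says: either (I - K) is invertible, or ker(I - K) ≠ {0} and then range(I - K) = ker((I - K)^*)^⊥, with dim ker(I - K) = dim ker((I - K)^*). Since det(I - K) ≠ 0, 1 is not an eigenvalue of K and ker(I - K) = {0}, so we are in the first case: for every y there is a unique x = (I - K)^(-1) y. (Explicitly, by the Woodbury identity, (I - U V^T)^(-1) = I + U (I_2 - G)^(-1) V^T.)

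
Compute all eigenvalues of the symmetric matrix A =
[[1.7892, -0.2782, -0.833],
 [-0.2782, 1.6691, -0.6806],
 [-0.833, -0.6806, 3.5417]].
sigma(A) ≈ {1, 2, 4}

A is real symmetric, so its spectrum consists of real eigenvalues. Expanding the characteristic polynomial of the displayed matrix gives
  det(λ I - A) = p(λ) = λ^3 + (-7)λ^2 + (14)λ + (-8).
Solving p(λ) = 0 yields eigenvalues ≈ 1, 2, 4. (A is shown rounded to 4 decimals, so these recover the underlying integer eigenvalues to within that precision.)
Verification: the trace of A = 7 equals the sum of eigenvalues 7, and det(A) ≈ 8.0003 matches the eigenvalue product 8.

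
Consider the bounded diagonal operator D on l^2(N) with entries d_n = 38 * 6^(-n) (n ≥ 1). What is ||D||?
||D|| = 19/3 (attained at n = 1)

For D diagonal, ||D|| = sup_n |d_n|. The sequence d_n = 38 * 6^(-n) is positive and strictly decreasing (ratio 6^(-1) < 1), so the supremum is d_1 = 38/6 = 19/3. Hence ||D|| = 19/3.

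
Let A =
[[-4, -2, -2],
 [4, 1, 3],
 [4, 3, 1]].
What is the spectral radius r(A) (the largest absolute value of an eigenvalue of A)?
r(A) = 2

The eigenvalues of A are the roots of its characteristic polynomial. With M = A (coefficients from the trace, the sum of principal 2x2 minors, and det A):
  p(λ) = det(λ I - M) = λ^3 + 2λ^2.
The constant term is 0, so λ = 0 is a root. Dividing out λ leaves p(λ) = λ(λ^2 + 2λ). For λ^2 + 2λ the discriminant is 4. It is a perfect square (2^2), so the roots are rational: λ = (-2 ± 2)/2 = 0, -2.
Thus the eigenvalues (to 4 decimals) are 0 (modulus 0); -2 (modulus 2). The spectral radius is the largest modulus: r(A) = 2. (Cross-check: r(A) ≤ ||A||_2 ≈ 8.4853; equality holds whenever A is normal, though it can also hold for some non-normal A.)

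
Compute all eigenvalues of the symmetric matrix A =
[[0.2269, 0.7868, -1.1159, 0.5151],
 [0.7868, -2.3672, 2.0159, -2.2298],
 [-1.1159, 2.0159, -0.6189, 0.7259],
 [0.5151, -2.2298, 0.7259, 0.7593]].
sigma(A) ≈ {-5, 0, 1, 2}

A is real symmetric, so its spectrum consists of real eigenvalues. Expanding the characteristic polynomial of the displayed matrix gives
  det(λ I - A) = p(λ) = λ^4 + (2)λ^3 + (-13)λ^2 + (10)λ + (0).
Solving p(λ) = 0 yields eigenvalues ≈ -5, 0, 1, 2. (A is shown rounded to 4 decimals, so these recover the underlying integer eigenvalues to within that precision.)
Verification: the trace of A = -2 equals the sum of eigenvalues -2, and det(A) ≈ -0.0008 matches the eigenvalue product 0.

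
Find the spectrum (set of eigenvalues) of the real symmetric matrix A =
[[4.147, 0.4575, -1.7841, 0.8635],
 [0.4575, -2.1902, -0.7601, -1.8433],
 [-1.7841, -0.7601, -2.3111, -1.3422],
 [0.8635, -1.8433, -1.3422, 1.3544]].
sigma(A) ≈ {-4, -2, 2, 5}

A is real symmetric, so its spectrum consists of real eigenvalues. Expanding the characteristic polynomial of the displayed matrix gives
  det(λ I - A) = p(λ) = λ^4 + (-1)λ^3 + (-24)λ^2 + (4.0014)λ + (80).
Solving p(λ) = 0 yields eigenvalues ≈ -4, -2, 2, 5. (A is shown rounded to 4 decimals, so these recover the underlying integer eigenvalues to within that precision.)
Verification: the trace of A = 1 equals the sum of eigenvalues 1, and det(A) ≈ 79.9998 matches the eigenvalue product 80.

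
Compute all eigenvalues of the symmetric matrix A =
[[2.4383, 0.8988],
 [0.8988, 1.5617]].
sigma(A) ≈ {1, 3}

A is real symmetric, so its spectrum consists of real eigenvalues. Expanding the characteristic polynomial of the displayed matrix gives
  det(λ I - A) = p(λ) = λ^2 + (-4)λ + (3).
Solving p(λ) = 0 yields eigenvalues ≈ 1, 3. (A is shown rounded to 4 decimals, so these recover the underlying integer eigenvalues to within that precision.)
Verification: the trace of A = 4 equals the sum of eigenvalues 4, and det(A) ≈ 3.0001 matches the eigenvalue product 3.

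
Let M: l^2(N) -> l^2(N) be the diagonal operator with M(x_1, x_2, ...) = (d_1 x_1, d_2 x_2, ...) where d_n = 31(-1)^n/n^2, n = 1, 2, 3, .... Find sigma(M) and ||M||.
sigma(M) = {31(-1)^n/n^2 : n ≥ 1} ∪ {0}; ||M|| = 31

A bounded diagonal operator on l^2 with diagonal entries d_n has spectrum equal to the closure of {d_n : n ≥ 1}: every d_n is an eigenvalue (with eigenvector e_n), so {d_n} ⊂ sigma(M); the spectrum is closed, so its closure is too; and for lambda not in the closure, (M - lambda I) has bounded inverse (the diagonal entries 1/(d_n - lambda) are bounded). For our sequence d_n = 31(-1)^n/n^2, n = 1, 2, 3, ...:
  - {d_n} = {31(-1)^n/n^2 : n ≥ 1}; the only limit point is 0
  - closure = {31(-1)^n/n^2 : n ≥ 1} ∪ {0}
For the norm: a diagonal operator has ||M|| = sup_n |d_n|. Here |d_n| = 31/n^2 is decreasing, so sup_n |d_n| = |d_1| = 31. So ||M|| = 31.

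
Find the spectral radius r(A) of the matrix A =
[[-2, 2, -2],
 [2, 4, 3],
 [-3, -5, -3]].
r(A) ≈ 4.1236

The eigenvalues of A are the roots of its characteristic polynomial. With M = A (coefficients from the trace, the sum of principal 2x2 minors, and det A):
  p(λ) = det(λ I - M) = λ^3 + λ^2 - 9λ + 16.
No integer candidate from the rational root theorem (±divisors of 16) is a root, so the roots are irrational. The cubic discriminant is Δ = -6571 < 0, so there is one real root and a complex-conjugate pair. p(-5) = -39 and p(-4) = 4 have opposite signs, so a root lies in (-5, -4); Newton's method refines it to λ ≈ -4.1236. Dividing out (λ - (-4.1236)) leaves approximately λ^2 - 3.1236λ + 3.8801. For λ^2 - 3.1236λ + 3.8801 the discriminant is -5.764. It is negative, so the remaining roots are the complex-conjugate pair λ ≈ 1.5618 ± 1.2004i. Their product equals the constant term, so |λ|^2 ≈ 3.8801 and |λ| ≈ 1.9698.
Thus the eigenvalues (to 4 decimals) are -4.1236 (modulus 4.1236); 1.5618 ± 1.2004i (modulus 1.9698). The spectral radius is the largest modulus: r(A) ≈ 4.1236. (Cross-check: r(A) ≤ ||A||_2 ≈ 8.475; equality holds whenever A is normal, though it can also hold for some non-normal A.)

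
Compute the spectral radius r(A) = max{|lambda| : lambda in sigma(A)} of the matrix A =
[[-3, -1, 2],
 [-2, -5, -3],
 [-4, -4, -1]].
r(A) ≈ 6.7736

The eigenvalues of A are the roots of its characteristic polynomial. With M = A (coefficients from the trace, the sum of principal 2x2 minors, and det A):
  p(λ) = det(λ I - M) = λ^3 + 9λ^2 + 17λ + 13.
No integer candidate from the rational root theorem (±divisors of 13) is a root, so the roots are irrational. The cubic discriminant is Δ = -2912 < 0, so there is one real root and a complex-conjugate pair. p(-7) = -8 and p(-6) = 19 have opposite signs, so a root lies in (-7, -6); Newton's method refines it to λ ≈ -6.7736. Dividing out (λ - (-6.7736)) leaves approximately λ^2 + 2.2264λ + 1.9192. For λ^2 + 2.2264λ + 1.9192 the discriminant is -2.72. It is negative, so the remaining roots are the complex-conjugate pair λ ≈ -1.1132 ± 0.8246i. Their product equals the constant term, so |λ|^2 ≈ 1.9192 and |λ| ≈ 1.3854.
Thus the eigenvalues (to 4 decimals) are -6.7736 (modulus 6.7736); -1.1132 ± 0.8246i (modulus 1.3854). The spectral radius is the largest modulus: r(A) ≈ 6.7736. (Cross-check: r(A) ≤ ||A||_2 ≈ 8.3518; equality holds whenever A is normal, though it can also hold for some non-normal A.)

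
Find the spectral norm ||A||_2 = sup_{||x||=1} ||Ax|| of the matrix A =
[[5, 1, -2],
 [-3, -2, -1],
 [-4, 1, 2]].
||A||_2 ≈ 7.4592 (= sqrt(largest eigenvalue of A^T A))

||A||_2 = sigma_max(A) = sqrt(lambda_max(A^T A)). Form the symmetric matrix M = A^T A =
[[50, 7, -15],
 [7, 6, 2],
 [-15, 2, 9]].
Its characteristic polynomial (trace, sum of principal 2x2 minors, determinant of M give the coefficients) is
  p(λ) = det(λ I - M) = λ^3 - 65λ^2 + 526λ - 289.
No integer candidate from the rational root theorem (±divisors of 289) is a root, so the roots are irrational. The cubic discriminant is Δ = 444964609 > 0, so there are three distinct real roots. p(0) = -289 and p(1) = 173 have opposite signs, so a root lies in (0, 1); Newton's method refines it to λ ≈ 0.5924. p(8) = 271 and p(9) = -91 have opposite signs, so a root lies in (8, 9); Newton's method refines it to λ ≈ 8.7679. p(55) = -1609 and p(56) = 943 have opposite signs, so a root lies in (55, 56); Newton's method refines it to λ ≈ 55.6397. Check (Vieta): the three roots sum to 65, matching tr M = 65.
So the eigenvalues of A^T A are ≈ 0.5924, 8.7679, 55.6397 (all ≥ 0, as they must be for A^T A). The largest is λ_max ≈ 55.6397, hence ||A||_2 = sqrt(λ_max) ≈ 7.4592.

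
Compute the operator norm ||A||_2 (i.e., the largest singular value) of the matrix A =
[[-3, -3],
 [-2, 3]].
||A||_2 = sqrt((31 + sqrt(61))/2) ≈ 4.4051 (= sqrt(largest eigenvalue of A^T A))

||A||_2 = sigma_max(A) = sqrt(lambda_max(A^T A)). Form the symmetric matrix M = A^T A =
[[13, 3],
 [3, 18]].
Its characteristic polynomial (trace, determinant of M give the coefficients) is
  p(λ) = det(λ I - M) = λ^2 - 31λ + 225.
For λ^2 - 31λ + 225 the discriminant is 61. It is nonnegative but not a perfect square, so the roots are real and irrational: λ = (31 ± sqrt(61))/2 ≈ 19.4051, 11.5949.
So the eigenvalues of A^T A are ≈ 11.5949, 19.4051 (all ≥ 0, as they must be for A^T A). The largest is λ_max = (31 + sqrt(61))/2 ≈ 19.4051, hence ||A||_2 = sqrt(λ_max) = sqrt((31 + sqrt(61))/2) ≈ 4.4051.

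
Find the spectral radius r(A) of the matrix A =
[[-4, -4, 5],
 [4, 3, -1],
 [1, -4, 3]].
r(A) ≈ 3.9821

The eigenvalues of A are the roots of its characteristic polynomial. With M = A (coefficients from the trace, the sum of principal 2x2 minors, and det A):
  p(λ) = det(λ I - M) = λ^3 - 2λ^2 - 8λ + 63.
No integer candidate from the rational root theorem (±divisors of 63) is a root, so the roots are irrational. The cubic discriminant is Δ = -84699 < 0, so there is one real root and a complex-conjugate pair. p(-4) = -1 and p(-3) = 42 have opposite signs, so a root lies in (-4, -3); Newton's method refines it to λ ≈ -3.9821. Dividing out (λ - (-3.9821)) leaves approximately λ^2 - 5.9821λ + 15.8209. For λ^2 - 5.9821λ + 15.8209 the discriminant is -27.4987. It is negative, so the remaining roots are the complex-conjugate pair λ ≈ 2.991 ± 2.622i. Their product equals the constant term, so |λ|^2 ≈ 15.8209 and |λ| ≈ 3.9776.
Thus the eigenvalues (to 4 decimals) are -3.9821 (modulus 3.9821); 2.991 ± 2.622i (modulus 3.9776). The spectral radius is the largest modulus: r(A) ≈ 3.9821. (Cross-check: r(A) ≤ ||A||_2 ≈ 9.5255; equality holds whenever A is normal, though it can also hold for some non-normal A.)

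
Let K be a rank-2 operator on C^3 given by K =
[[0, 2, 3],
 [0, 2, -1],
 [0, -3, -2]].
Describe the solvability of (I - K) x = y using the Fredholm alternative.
(I - K) is invertible (det(I - K) = -6 ≠ 0), so for every y in C^3 the equation (I - K) x = y has a unique solution.

K has rank 2 and factors as K = U V^T = u1 v1^T + u2 v2^T with u1 = (-1, 3, -1), v1 = (0, 0, -1), u2 = (-2, -2, 3), v2 = (0, -1, -1) (multiplying out reproduces the displayed K). The nonzero eigenvalues of U V^T coincide with those of the 2 x 2 matrix G = V^T U = [[v1·u1, v1·u2], [v2·u1, v2·u2]] = [[1, -3], [-2, -1]], and by the Sylvester determinant identity det(I_3 - U V^T) = det(I_2 - V^T U) = det([[0, 3], [2, 2]]) = (0)(2) - (3)(2) = -6. (Direct check: I - K =
[[1, -2, -3],
 [0, -1, 1],
 [0, 3, 3]]
has determinant -6.) The finite-dimensional Fredholm alternative says: either (I - K) is invertible, or ker(I - K) ≠ {0} and then range(I - K) = ker((I - K)^*)^⊥, with dim ker(I - K) = dim ker((I - K)^*). Since det(I - K) ≠ 0, 1 is not an eigenvalue of K and ker(I - K) = {0}, so we are in the first case: for every y there is a unique x = (I - K)^(-1) y. (Explicitly, by the Woodbury identity, (I - U V^T)^(-1) = I + U (I_2 - G)^(-1) V^T.)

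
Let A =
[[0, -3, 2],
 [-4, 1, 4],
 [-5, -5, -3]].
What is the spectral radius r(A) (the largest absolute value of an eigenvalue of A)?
r(A) ≈ 6.1418

The eigenvalues of A are the roots of its characteristic polynomial. With M = A (coefficients from the trace, the sum of principal 2x2 minors, and det A):
  p(λ) = det(λ I - M) = λ^3 + 2λ^2 + 15λ - 146.
No integer candidate from the rational root theorem (±divisors of 146) is a root, so the roots are irrational. The cubic discriminant is Δ = -662300 < 0, so there is one real root and a complex-conjugate pair. p(3) = -56 and p(4) = 10 have opposite signs, so a root lies in (3, 4); Newton's method refines it to λ ≈ 3.8705. Dividing out (λ - (3.8705)) leaves approximately λ^2 + 5.8705λ + 37.7215. For λ^2 + 5.8705λ + 37.7215 the discriminant is -116.4235. It is negative, so the remaining roots are the complex-conjugate pair λ ≈ -2.9352 ± 5.395i. Their product equals the constant term, so |λ|^2 ≈ 37.7215 and |λ| ≈ 6.1418.
Thus the eigenvalues (to 4 decimals) are 3.8705 (modulus 3.8705); -2.9352 ± 5.395i (modulus 6.1418). The spectral radius is the largest modulus: r(A) ≈ 6.1418. (Cross-check: r(A) ≤ ||A||_2 ≈ 7.8254; equality holds whenever A is normal, though it can also hold for some non-normal A.)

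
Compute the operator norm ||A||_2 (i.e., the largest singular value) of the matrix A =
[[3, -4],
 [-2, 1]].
||A||_2 = sqrt((30 + sqrt(800))/2) ≈ 5.3983 (= sqrt(largest eigenvalue of A^T A))

||A||_2 = sigma_max(A) = sqrt(lambda_max(A^T A)). Form the symmetric matrix M = A^T A =
[[13, -14],
 [-14, 17]].
Its characteristic polynomial (trace, determinant of M give the coefficients) is
  p(λ) = det(λ I - M) = λ^2 - 30λ + 25.
For λ^2 - 30λ + 25 the discriminant is 800. It is nonnegative but not a perfect square, so the roots are real and irrational: λ = (30 ± sqrt(800))/2 ≈ 29.1421, 0.8579.
So the eigenvalues of A^T A are ≈ 0.8579, 29.1421 (all ≥ 0, as they must be for A^T A). The largest is λ_max = (30 + sqrt(800))/2 ≈ 29.1421, hence ||A||_2 = sqrt(λ_max) = sqrt((30 + sqrt(800))/2) ≈ 5.3983.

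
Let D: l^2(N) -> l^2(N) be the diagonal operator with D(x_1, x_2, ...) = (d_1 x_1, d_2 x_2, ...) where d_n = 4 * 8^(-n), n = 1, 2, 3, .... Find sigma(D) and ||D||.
sigma(D) = {4 * 8^(-n) : n ≥ 1} ∪ {0}; ||D|| = 1/2

A bounded diagonal operator on l^2 with diagonal entries d_n has spectrum equal to the closure of {d_n : n ≥ 1}: every d_n is an eigenvalue (with eigenvector e_n), so {d_n} ⊂ sigma(D); the spectrum is closed, so its closure is too; and for lambda not in the closure, (D - lambda I) has bounded inverse (the diagonal entries 1/(d_n - lambda) are bounded). For our sequence d_n = 4 * 8^(-n), n = 1, 2, 3, ...:
  - {d_n} = {4 * 8^(-n) : n ≥ 1}; the only limit point is 0
  - closure = {4 * 8^(-n) : n ≥ 1} ∪ {0}
For the norm: a diagonal operator has ||D|| = sup_n |d_n|. Here d_n = 4 * 8^(-n) is positive and decreasing, so sup_n |d_n| = d_1 = 4/8 = 1/2. So ||D|| = 1/2.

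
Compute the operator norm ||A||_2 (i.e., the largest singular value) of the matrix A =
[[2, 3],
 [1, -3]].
||A||_2 = sqrt((23 + sqrt(205))/2) ≈ 4.3196 (= sqrt(largest eigenvalue of A^T A))

||A||_2 = sigma_max(A) = sqrt(lambda_max(A^T A)). Form the symmetric matrix M = A^T A =
[[5, 3],
 [3, 18]].
Its characteristic polynomial (trace, determinant of M give the coefficients) is
  p(λ) = det(λ I - M) = λ^2 - 23λ + 81.
For λ^2 - 23λ + 81 the discriminant is 205. It is nonnegative but not a perfect square, so the roots are real and irrational: λ = (23 ± sqrt(205))/2 ≈ 18.6589, 4.3411.
So the eigenvalues of A^T A are ≈ 4.3411, 18.6589 (all ≥ 0, as they must be for A^T A). The largest is λ_max = (23 + sqrt(205))/2 ≈ 18.6589, hence ||A||_2 = sqrt(λ_max) = sqrt((23 + sqrt(205))/2) ≈ 4.3196.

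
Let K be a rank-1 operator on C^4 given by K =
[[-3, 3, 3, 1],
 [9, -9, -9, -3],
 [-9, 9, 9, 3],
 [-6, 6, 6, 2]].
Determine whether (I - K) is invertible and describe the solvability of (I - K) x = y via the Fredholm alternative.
(I - K) is invertible (det(I - K) = 2 ≠ 0), so for every y in C^4 the equation (I - K) x = y has a unique solution.

K has rank 1, so it is an outer product K = u v^T: every row of K is a multiple of one row vector. Reading off the entries, u = (-1, 3, -3, -2) and v = (3, -3, -3, -1) (row i of K equals u_i·v^T). A rank-one matrix u v^T satisfies K u = u (v·u) and kills the (3)-dimensional subspace v^⊥, so its characteristic polynomial is lambda^3 (lambda - v·u) with v·u = tr K = -1. Hence the eigenvalues of I - K are 1 (multiplicity 3) and 1 - (-1) = 2, so det(I - K) = 2. (Direct check: I - K =
[[4, -3, -3, -1],
 [-9, 10, 9, 3],
 [9, -9, -8, -3],
 [6, -6, -6, -1]]
has determinant 2.) The finite-dimensional Fredholm alternative says: either (I - K) is invertible, or ker(I - K) ≠ {0} and then range(I - K) = ker((I - K)^*)^⊥, with dim ker(I - K) = dim ker((I - K)^*). Since det(I - K) ≠ 0, 1 is not an eigenvalue of K and ker(I - K) = {0}, so we are in the first case: for every y there is a unique x = (I - K)^(-1) y. Explicitly, by the Sherman–Morrison formula, (I - u v^T)^(-1) = I + u v^T/(1 - v·u), i.e. (I - K)^(-1) = I + K/(2).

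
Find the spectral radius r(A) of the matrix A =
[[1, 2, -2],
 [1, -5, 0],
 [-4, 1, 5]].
r(A) ≈ 6.4761

The eigenvalues of A are the roots of its characteristic polynomial. With M = A (coefficients from the trace, the sum of principal 2x2 minors, and det A):
  p(λ) = det(λ I - M) = λ^3 - λ^2 - 35λ - 3.
No integer candidate from the rational root theorem (±divisors of 3) is a root, so the roots are irrational. The cubic discriminant is Δ = 170580 > 0, so there are three distinct real roots. p(-6) = -45 and p(-5) = 22 have opposite signs, so a root lies in (-6, -5); Newton's method refines it to λ ≈ -5.3901. p(-1) = 30 and p(0) = -3 have opposite signs, so a root lies in (-1, 0); Newton's method refines it to λ ≈ -0.0859. p(6) = -33 and p(7) = 46 have opposite signs, so a root lies in (6, 7); Newton's method refines it to λ ≈ 6.4761. Check (Vieta): the three roots sum to 1, matching tr M = 1.
Thus the eigenvalues (to 4 decimals) are -5.3901 (modulus 5.3901); -0.0859 (modulus 0.0859); 6.4761 (modulus 6.4761). The spectral radius is the largest modulus: r(A) ≈ 6.4761. (Cross-check: r(A) ≤ ||A||_2 ≈ 6.9057; equality holds whenever A is normal, though it can also hold for some non-normal A.)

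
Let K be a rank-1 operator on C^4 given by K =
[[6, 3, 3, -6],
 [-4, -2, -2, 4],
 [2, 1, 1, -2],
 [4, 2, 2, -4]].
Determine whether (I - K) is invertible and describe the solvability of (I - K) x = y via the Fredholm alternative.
(I - K) is singular (det(I - K) = 0, i.e. 1 ∈ sigma(K)). (I - K) x = y is solvable iff y ⊥ ker((I - K)^*) = span{(-2, -1, -1, 2)}, i.e. iff -2y_1 - y_2 - y_3 + 2y_4 = 0. When solvable, the solutions are x = y + c·(-3, 2, -1, -2), c arbitrary (ker(I - K) = span{(-3, 2, -1, -2)}, dimension 1).

K has rank 1, so it is an outer product K = u v^T: every row of K is a multiple of one row vector. Reading off the entries, u = (-3, 2, -1, -2) and v = (-2, -1, -1, 2) (row i of K equals u_i·v^T). A rank-one matrix u v^T satisfies K u = u (v·u) and kills the (3)-dimensional subspace v^⊥, so its characteristic polynomial is lambda^3 (lambda - v·u) with v·u = tr K = 1. Hence the eigenvalues of I - K are 1 (multiplicity 3) and 1 - (1) = 0, so det(I - K) = 0. (Direct check: I - K =
[[-5, -3, -3, 6],
 [4, 3, 2, -4],
 [-2, -1, 0, 2],
 [-4, -2, -2, 5]]
has determinant 0.) So 1 is an eigenvalue of K and (I - K) is not invertible. The finite-dimensional Fredholm alternative says: either (I - K) is invertible, or ker(I - K) ≠ {0} and then range(I - K) = ker((I - K)^*)^⊥, with dim ker(I - K) = dim ker((I - K)^*). We are in the second case, so we need both kernels. Kernel of I - K: (I - K) u = u - u (v·u) = u - u = 0, so ker(I - K) = span{u} = span{(-3, 2, -1, -2)} (it is exactly 1-dimensional because rank(I - K) = 3). Kernel of the adjoint: K is real, so (I - K)^* = I - K^T = I - v u^T, and (I - v u^T) v = v - v (u·v) = 0; hence ker((I - K)^*) = span{v} = span{(-2, -1, -1, 2)}. Therefore (I - K) x = y is solvable iff <y, v> = 0, i.e. iff -2y_1 - y_2 - y_3 + 2y_4 = 0. When this holds, K y = u (v·y) = 0, so (I - K) y = y and x = y is a particular solution; the full solution set is the line x = y + c·u = y + c·(-3, 2, -1, -2), c ∈ C.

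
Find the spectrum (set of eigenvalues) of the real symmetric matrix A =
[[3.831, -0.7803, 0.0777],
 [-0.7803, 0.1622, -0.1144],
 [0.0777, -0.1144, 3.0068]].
sigma(A) ≈ {0, 3, 4}

A is real symmetric, so its spectrum consists of real eigenvalues. Expanding the characteristic polynomial of the displayed matrix gives
  det(λ I - A) = p(λ) = λ^3 + (-7)λ^2 + (12)λ + (0).
Solving p(λ) = 0 yields eigenvalues ≈ 0, 3, 4. (A is shown rounded to 4 decimals, so these recover the underlying integer eigenvalues to within that precision.)
Verification: the trace of A = 7 equals the sum of eigenvalues 7, and det(A) ≈ 0.0004 matches the eigenvalue product 0.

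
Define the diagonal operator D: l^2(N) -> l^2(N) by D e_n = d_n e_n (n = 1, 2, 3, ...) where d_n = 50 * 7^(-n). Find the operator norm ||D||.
||D|| = 50/7 (attained at n = 1)

For D diagonal, ||D|| = sup_n |d_n|. The sequence d_n = 50 * 7^(-n) is positive and strictly decreasing (ratio 7^(-1) < 1), so the supremum is d_1 = 50/7. Hence ||D|| = 50/7.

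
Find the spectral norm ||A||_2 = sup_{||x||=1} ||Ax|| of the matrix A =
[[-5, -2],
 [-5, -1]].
||A||_2 = sqrt((55 + sqrt(2925))/2) ≈ 7.3852 (= sqrt(largest eigenvalue of A^T A))

||A||_2 = sigma_max(A) = sqrt(lambda_max(A^T A)). Form the symmetric matrix M = A^T A =
[[50, 15],
 [15, 5]].
Its characteristic polynomial (trace, determinant of M give the coefficients) is
  p(λ) = det(λ I - M) = λ^2 - 55λ + 25.
For λ^2 - 55λ + 25 the discriminant is 2925. It is nonnegative but not a perfect square, so the roots are real and irrational: λ = (55 ± sqrt(2925))/2 ≈ 54.5416, 0.4584.
So the eigenvalues of A^T A are ≈ 0.4584, 54.5416 (all ≥ 0, as they must be for A^T A). The largest is λ_max = (55 + sqrt(2925))/2 ≈ 54.5416, hence ||A||_2 = sqrt(λ_max) = sqrt((55 + sqrt(2925))/2) ≈ 7.3852.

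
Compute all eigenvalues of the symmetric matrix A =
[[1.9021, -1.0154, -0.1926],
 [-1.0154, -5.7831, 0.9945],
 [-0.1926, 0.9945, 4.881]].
sigma(A) ≈ {-6, 2, 5}

A is real symmetric, so its spectrum consists of real eigenvalues. Expanding the characteristic polynomial of the displayed matrix gives
  det(λ I - A) = p(λ) = λ^3 + (-1)λ^2 + (-32)λ + (60.0014).
Solving p(λ) = 0 yields eigenvalues ≈ -6, 2, 5. (A is shown rounded to 4 decimals, so these recover the underlying integer eigenvalues to within that precision.)
Verification: the trace of A = 1 equals the sum of eigenvalues 1, and det(A) ≈ -60.0014 matches the eigenvalue product -60.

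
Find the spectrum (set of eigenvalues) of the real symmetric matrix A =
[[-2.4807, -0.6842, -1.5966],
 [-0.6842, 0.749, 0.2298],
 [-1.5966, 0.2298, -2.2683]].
sigma(A) ≈ {-4, -1, 1}

A is real symmetric, so its spectrum consists of real eigenvalues. Expanding the characteristic polynomial of the displayed matrix gives
  det(λ I - A) = p(λ) = λ^3 + (4)λ^2 + (-1)λ + (-4).
Solving p(λ) = 0 yields eigenvalues ≈ -4, -1, 1. (A is shown rounded to 4 decimals, so these recover the underlying integer eigenvalues to within that precision.)
Verification: the trace of A = -4 equals the sum of eigenvalues -4, and det(A) ≈ 4.0002 matches the eigenvalue product 4.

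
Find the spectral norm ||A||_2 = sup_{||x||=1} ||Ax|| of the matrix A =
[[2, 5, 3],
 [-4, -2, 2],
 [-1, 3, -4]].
||A||_2 ≈ 6.8368 (= sqrt(largest eigenvalue of A^T A))

||A||_2 = sigma_max(A) = sqrt(lambda_max(A^T A)). Form the symmetric matrix M = A^T A =
[[21, 15, 2],
 [15, 38, -1],
 [2, -1, 29]].
Its characteristic polynomial (trace, sum of principal 2x2 minors, determinant of M give the coefficients) is
  p(λ) = det(λ I - M) = λ^3 - 88λ^2 + 2279λ - 16384.
No integer candidate from the rational root theorem (±divisors of 16384) is a root, so the roots are irrational. The cubic discriminant is Δ = 110535268 > 0, so there are three distinct real roots. p(11) = -632 and p(12) = 20 have opposite signs, so a root lies in (11, 12); Newton's method refines it to λ ≈ 11.9667. p(29) = 88 and p(30) = -214 have opposite signs, so a root lies in (29, 30); Newton's method refines it to λ ≈ 29.2912. p(46) = -422 and p(47) = 160 have opposite signs, so a root lies in (46, 47); Newton's method refines it to λ ≈ 46.7421. Check (Vieta): the three roots sum to 88, matching tr M = 88.
So the eigenvalues of A^T A are ≈ 11.9667, 29.2912, 46.7421 (all ≥ 0, as they must be for A^T A). The largest is λ_max ≈ 46.7421, hence ||A||_2 = sqrt(λ_max) ≈ 6.8368.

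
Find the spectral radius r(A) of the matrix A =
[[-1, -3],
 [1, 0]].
r(A) = sqrt(3) ≈ 1.7321

The eigenvalues of A are the roots of its characteristic polynomial. With M = A (coefficients from the trace and determinant):
  p(λ) = det(λ I - M) = λ^2 + λ + 3.
For λ^2 + λ + 3 the discriminant is -11. It is negative, so the roots are the complex-conjugate pair λ = -1/2 ± (sqrt(11)/2) i ≈ -0.5 ± 1.6583i. For a conjugate pair the product of the roots equals the constant term, so |λ|^2 = 3 and |λ| = sqrt(3) ≈ 1.7321.
Thus the eigenvalues (to 4 decimals) are -0.5 ± 1.6583i (modulus 1.7321). The spectral radius is the largest modulus: r(A) = sqrt(3) ≈ 1.7321. (Cross-check: r(A) ≤ ||A||_2 ≈ 3.1796; equality holds whenever A is normal, though it can also hold for some non-normal A.)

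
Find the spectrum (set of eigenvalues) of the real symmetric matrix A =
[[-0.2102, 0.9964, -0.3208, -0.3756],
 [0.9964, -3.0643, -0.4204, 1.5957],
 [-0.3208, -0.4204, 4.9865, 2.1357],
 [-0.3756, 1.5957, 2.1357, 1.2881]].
sigma(A) ≈ {-4, 0, 1, 6}

A is real symmetric, so its spectrum consists of real eigenvalues. Expanding the characteristic polynomial of the displayed matrix gives
  det(λ I - A) = p(λ) = λ^4 + (-3)λ^3 + (-22)λ^2 + (24.0016)λ + (0).
Solving p(λ) = 0 yields eigenvalues ≈ -4, 0, 1, 6. (A is shown rounded to 4 decimals, so these recover the underlying integer eigenvalues to within that precision.)
Verification: the trace of A = 3 equals the sum of eigenvalues 3, and det(A) ≈ 0.0003 matches the eigenvalue product 0.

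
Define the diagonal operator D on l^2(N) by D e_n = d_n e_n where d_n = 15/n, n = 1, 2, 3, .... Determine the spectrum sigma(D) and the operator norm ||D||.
sigma(D) = {15/n : n ≥ 1} ∪ {0}; ||D|| = 15

A bounded diagonal operator on l^2 with diagonal entries d_n has spectrum equal to the closure of {d_n : n ≥ 1}: every d_n is an eigenvalue (with eigenvector e_n), so {d_n} ⊂ sigma(D); the spectrum is closed, so its closure is too; and for lambda not in the closure, (D - lambda I) has bounded inverse (the diagonal entries 1/(d_n - lambda) are bounded). For our sequence d_n = 15/n, n = 1, 2, 3, ...:
  - {d_n} = {15/n : n ≥ 1}; the only limit point is 0
  - closure = {15/n : n ≥ 1} ∪ {0}
For the norm: a diagonal operator has ||D|| = sup_n |d_n|. Here d_n = 15/n is positive and decreasing, so sup_n |d_n| = d_1 = 15. So ||D|| = 15.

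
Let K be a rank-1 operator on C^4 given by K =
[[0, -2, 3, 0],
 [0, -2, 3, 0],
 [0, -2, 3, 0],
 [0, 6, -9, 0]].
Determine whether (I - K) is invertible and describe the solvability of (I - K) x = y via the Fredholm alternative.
(I - K) is singular (det(I - K) = 0, i.e. 1 ∈ sigma(K)). (I - K) x = y is solvable iff y ⊥ ker((I - K)^*) = span{(0, -2, 3, 0)}, i.e. iff -2y_2 + 3y_3 = 0. When solvable, the solutions are x = y + c·(1, 1, 1, -3), c arbitrary (ker(I - K) = span{(1, 1, 1, -3)}, dimension 1).

K has rank 1, so it is an outer product K = u v^T: every row of K is a multiple of one row vector. Reading off the entries, u = (1, 1, 1, -3) and v = (0, -2, 3, 0) (row i of K equals u_i·v^T). A rank-one matrix u v^T satisfies K u = u (v·u) and kills the (3)-dimensional subspace v^⊥, so its characteristic polynomial is lambda^3 (lambda - v·u) with v·u = tr K = 1. Hence the eigenvalues of I - K are 1 (multiplicity 3) and 1 - (1) = 0, so det(I - K) = 0. (Direct check: I - K =
[[1, 2, -3, 0],
 [0, 3, -3, 0],
 [0, 2, -2, 0],
 [0, -6, 9, 1]]
has determinant 0.) So 1 is an eigenvalue of K and (I - K) is not invertible. The finite-dimensional Fredholm alternative says: either (I - K) is invertible, or ker(I - K) ≠ {0} and then range(I - K) = ker((I - K)^*)^⊥, with dim ker(I - K) = dim ker((I - K)^*). We are in the second case, so we need both kernels. Kernel of I - K: (I - K) u = u - u (v·u) = u - u = 0, so ker(I - K) = span{u} = span{(1, 1, 1, -3)} (it is exactly 1-dimensional because rank(I - K) = 3). Kernel of the adjoint: K is real, so (I - K)^* = I - K^T = I - v u^T, and (I - v u^T) v = v - v (u·v) = 0; hence ker((I - K)^*) = span{v} = span{(0, -2, 3, 0)}. Therefore (I - K) x = y is solvable iff <y, v> = 0, i.e. iff -2y_2 + 3y_3 = 0. When this holds, K y = u (v·y) = 0, so (I - K) y = y and x = y is a particular solution; the full solution set is the line x = y + c·u = y + c·(1, 1, 1, -3), c ∈ C.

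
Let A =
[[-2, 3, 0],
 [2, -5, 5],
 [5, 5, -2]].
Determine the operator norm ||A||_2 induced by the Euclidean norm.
||A||_2 ≈ 9.122 (= sqrt(largest eigenvalue of A^T A))

||A||_2 = sigma_max(A) = sqrt(lambda_max(A^T A)). Form the symmetric matrix M = A^T A =
[[33, 9, 0],
 [9, 59, -35],
 [0, -35, 29]].
Its characteristic polynomial (trace, sum of principal 2x2 minors, determinant of M give the coefficients) is
  p(λ) = det(λ I - M) = λ^3 - 121λ^2 + 3309λ - 13689.
No integer candidate from the rational root theorem (±divisors of 13689) is a root, so the roots are irrational. The cubic discriminant is Δ = 11977581600 > 0, so there are three distinct real roots. p(5) = -44 and p(6) = 2025 have opposite signs, so a root lies in (5, 6); Newton's method refines it to λ ≈ 5.0203. p(32) = 1063 and p(33) = -324 have opposite signs, so a root lies in (32, 33); Newton's method refines it to λ ≈ 32.7694. p(83) = -824 and p(84) = 3195 have opposite signs, so a root lies in (83, 84); Newton's method refines it to λ ≈ 83.2104. Check (Vieta): the three roots sum to 121, matching tr M = 121.
So the eigenvalues of A^T A are ≈ 5.0203, 32.7694, 83.2104 (all ≥ 0, as they must be for A^T A). The largest is λ_max ≈ 83.2104, hence ||A||_2 = sqrt(λ_max) ≈ 9.122.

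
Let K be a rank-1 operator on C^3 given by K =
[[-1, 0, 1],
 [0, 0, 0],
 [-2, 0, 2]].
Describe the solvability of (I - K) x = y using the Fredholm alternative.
(I - K) is singular (det(I - K) = 0, i.e. 1 ∈ sigma(K)). (I - K) x = y is solvable iff y ⊥ ker((I - K)^*) = span{(-1, 0, 1)}, i.e. iff -y_1 + y_3 = 0. When solvable, the solutions are x = y + c·(1, 0, 2), c arbitrary (ker(I - K) = span{(1, 0, 2)}, dimension 1).

K has rank 1, so it is an outer product K = u v^T: every row of K is a multiple of one row vector. Reading off the entries, u = (1, 0, 2) and v = (-1, 0, 1) (row i of K equals u_i·v^T). A rank-one matrix u v^T satisfies K u = u (v·u) and kills the (2)-dimensional subspace v^⊥, so its characteristic polynomial is lambda^2 (lambda - v·u) with v·u = tr K = 1. Hence the eigenvalues of I - K are 1 (multiplicity 2) and 1 - (1) = 0, so det(I - K) = 0. (Direct check: I - K =
[[2, 0, -1],
 [0, 1, 0],
 [2, 0, -1]]
has determinant 0.) So 1 is an eigenvalue of K and (I - K) is not invertible. The finite-dimensional Fredholm alternative says: either (I - K) is invertible, or ker(I - K) ≠ {0} and then range(I - K) = ker((I - K)^*)^⊥, with dim ker(I - K) = dim ker((I - K)^*). We are in the second case, so we need both kernels. Kernel of I - K: (I - K) u = u - u (v·u) = u - u = 0, so ker(I - K) = span{u} = span{(1, 0, 2)} (it is exactly 1-dimensional because rank(I - K) = 2). Kernel of the adjoint: K is real, so (I - K)^* = I - K^T = I - v u^T, and (I - v u^T) v = v - v (u·v) = 0; hence ker((I - K)^*) = span{v} = span{(-1, 0, 1)}. Therefore (I - K) x = y is solvable iff <y, v> = 0, i.e. iff -y_1 + y_3 = 0. When this holds, K y = u (v·y) = 0, so (I - K) y = y and x = y is a particular solution; the full solution set is the line x = y + c·u = y + c·(1, 0, 2), c ∈ C.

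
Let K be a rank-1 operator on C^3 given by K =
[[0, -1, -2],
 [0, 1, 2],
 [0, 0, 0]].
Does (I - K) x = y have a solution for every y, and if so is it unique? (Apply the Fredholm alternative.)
(I - K) is singular (det(I - K) = 0, i.e. 1 ∈ sigma(K)). (I - K) x = y is solvable iff y ⊥ ker((I - K)^*) = span{(0, -1, -2)}, i.e. iff -y_2 - 2y_3 = 0. When solvable, the solutions are x = y + c·(1, -1, 0), c arbitrary (ker(I - K) = span{(1, -1, 0)}, dimension 1).

K has rank 1, so it is an outer product K = u v^T: every row of K is a multiple of one row vector. Reading off the entries, u = (1, -1, 0) and v = (0, -1, -2) (row i of K equals u_i·v^T). A rank-one matrix u v^T satisfies K u = u (v·u) and kills the (2)-dimensional subspace v^⊥, so its characteristic polynomial is lambda^2 (lambda - v·u) with v·u = tr K = 1. Hence the eigenvalues of I - K are 1 (multiplicity 2) and 1 - (1) = 0, so det(I - K) = 0. (Direct check: I - K =
[[1, 1, 2],
 [0, 0, -2],
 [0, 0, 1]]
has determinant 0.) So 1 is an eigenvalue of K and (I - K) is not invertible. The finite-dimensional Fredholm alternative says: either (I - K) is invertible, or ker(I - K) ≠ {0} and then range(I - K) = ker((I - K)^*)^⊥, with dim ker(I - K) = dim ker((I - K)^*). We are in the second case, so we need both kernels. Kernel of I - K: (I - K) u = u - u (v·u) = u - u = 0, so ker(I - K) = span{u} = span{(1, -1, 0)} (it is exactly 1-dimensional because rank(I - K) = 2). Kernel of the adjoint: K is real, so (I - K)^* = I - K^T = I - v u^T, and (I - v u^T) v = v - v (u·v) = 0; hence ker((I - K)^*) = span{v} = span{(0, -1, -2)}. Therefore (I - K) x = y is solvable iff <y, v> = 0, i.e. iff -y_2 - 2y_3 = 0. When this holds, K y = u (v·y) = 0, so (I - K) y = y and x = y is a particular solution; the full solution set is the line x = y + c·u = y + c·(1, -1, 0), c ∈ C.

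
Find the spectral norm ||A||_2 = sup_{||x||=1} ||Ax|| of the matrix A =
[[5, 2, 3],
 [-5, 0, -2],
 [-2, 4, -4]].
||A||_2 ≈ 8.7795 (= sqrt(largest eigenvalue of A^T A))

||A||_2 = sigma_max(A) = sqrt(lambda_max(A^T A)). Form the symmetric matrix M = A^T A =
[[54, 2, 33],
 [2, 20, -10],
 [33, -10, 29]].
Its characteristic polynomial (trace, sum of principal 2x2 minors, determinant of M give the coefficients) is
  p(λ) = det(λ I - M) = λ^3 - 103λ^2 + 2033λ - 2704.
No integer candidate from the rational root theorem (±divisors of 2704) is a root, so the roots are irrational. The cubic discriminant is Δ = 8413180717 > 0, so there are three distinct real roots. p(1) = -773 and p(2) = 958 have opposite signs, so a root lies in (1, 2); Newton's method refines it to λ ≈ 1.4326. p(24) = 584 and p(25) = -629 have opposite signs, so a root lies in (24, 25); Newton's method refines it to λ ≈ 24.4875. p(77) = -317 and p(78) = 3770 have opposite signs, so a root lies in (77, 78); Newton's method refines it to λ ≈ 77.0799. Check (Vieta): the three roots sum to 103, matching tr M = 103.
So the eigenvalues of A^T A are ≈ 1.4326, 24.4875, 77.0799 (all ≥ 0, as they must be for A^T A). The largest is λ_max ≈ 77.0799, hence ||A||_2 = sqrt(λ_max) ≈ 8.7795.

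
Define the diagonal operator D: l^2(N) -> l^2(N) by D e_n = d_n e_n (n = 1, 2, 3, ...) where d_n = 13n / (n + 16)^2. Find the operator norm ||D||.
||D|| = 13/64 (attained at n = 16)

For D diagonal, ||D|| = sup_n |d_n|. Treat f(x) = 13x / (x + 16)^2 for real x > 0. By the quotient rule, f'(x) = 13(16 - x)/(x + 16)^3, which is positive for x < 16 and negative for x > 16. So f has a unique maximum at x = 16, and since 16 is a positive integer, the supremum over n ≥ 1 is attained at n = 16: d_16 = 13·16/(16 + 16)^2 = 13·16/1024 = 13/64. Hence ||D|| = 13/64.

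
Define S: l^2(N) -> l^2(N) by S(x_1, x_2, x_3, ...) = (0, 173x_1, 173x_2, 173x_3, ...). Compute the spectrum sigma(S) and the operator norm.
sigma(S) = closed disk {z in C : |z| ≤ 173}; ||S|| = 173

Note S = 173·U where U is the unit right shift (U x)_k = x_{k-1} (with x_0 := 0); so ||S|| = 173||U|| and sigma(S) = 173·sigma(U). ||S x||^2 = sum_{k≥1} |173x_k|^2 = 29929||x||^2, so ||S|| = 173 and sigma(S) ⊂ {|z| ≤ 173}. For any |lambda| < 173, the equation (S - lambda I) x = 0 forces x_1 = 0, then 173x_k = lambda x_{k+1} ⇒ x = 0, so S has no eigenvalues. But (S - lambda I) is not surjective for |lambda| < 173: solving (S - lambda I) x = e_1 would require x_n proportional to (lambda/173)^(-n), which is not in l^2. So every |lambda| < 173 lies in the residual spectrum. The boundary |lambda| = 173 is in the approximate point spectrum (the spectrum is closed). Hence sigma(S) is the closed disk of radius 173.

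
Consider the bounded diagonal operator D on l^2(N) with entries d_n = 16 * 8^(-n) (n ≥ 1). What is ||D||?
||D|| = 2 (attained at n = 1)

For D diagonal, ||D|| = sup_n |d_n|. The sequence d_n = 16 * 8^(-n) is positive and strictly decreasing (ratio 8^(-1) < 1), so the supremum is d_1 = 16/8 = 2. Hence ||D|| = 2.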